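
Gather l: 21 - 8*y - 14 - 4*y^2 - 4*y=-4*y^2 - 12*y + 7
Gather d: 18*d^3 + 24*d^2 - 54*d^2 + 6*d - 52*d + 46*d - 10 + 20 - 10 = 18*d^3 - 30*d^2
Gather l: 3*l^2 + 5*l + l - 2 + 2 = 3*l^2 + 6*l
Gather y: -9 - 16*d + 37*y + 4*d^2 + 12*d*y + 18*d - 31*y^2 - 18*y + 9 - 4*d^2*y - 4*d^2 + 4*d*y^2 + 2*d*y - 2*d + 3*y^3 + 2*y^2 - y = 3*y^3 + y^2*(4*d - 29) + y*(-4*d^2 + 14*d + 18)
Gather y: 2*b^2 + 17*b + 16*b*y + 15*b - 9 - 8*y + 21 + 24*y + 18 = 2*b^2 + 32*b + y*(16*b + 16) + 30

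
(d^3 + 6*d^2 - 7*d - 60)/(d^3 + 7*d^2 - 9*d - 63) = (d^2 + 9*d + 20)/(d^2 + 10*d + 21)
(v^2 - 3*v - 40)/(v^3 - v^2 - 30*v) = (v - 8)/(v*(v - 6))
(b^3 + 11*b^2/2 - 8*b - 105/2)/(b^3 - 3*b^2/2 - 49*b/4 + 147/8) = 4*(b^2 + 2*b - 15)/(4*b^2 - 20*b + 21)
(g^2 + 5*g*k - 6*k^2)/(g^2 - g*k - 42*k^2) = (g - k)/(g - 7*k)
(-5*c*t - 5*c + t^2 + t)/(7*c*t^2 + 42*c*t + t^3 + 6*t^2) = (-5*c*t - 5*c + t^2 + t)/(t*(7*c*t + 42*c + t^2 + 6*t))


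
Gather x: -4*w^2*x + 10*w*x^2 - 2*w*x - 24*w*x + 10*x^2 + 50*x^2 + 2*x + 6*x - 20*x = x^2*(10*w + 60) + x*(-4*w^2 - 26*w - 12)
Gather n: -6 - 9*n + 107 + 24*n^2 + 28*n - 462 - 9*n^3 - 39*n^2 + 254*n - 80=-9*n^3 - 15*n^2 + 273*n - 441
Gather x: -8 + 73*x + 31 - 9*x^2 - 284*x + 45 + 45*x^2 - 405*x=36*x^2 - 616*x + 68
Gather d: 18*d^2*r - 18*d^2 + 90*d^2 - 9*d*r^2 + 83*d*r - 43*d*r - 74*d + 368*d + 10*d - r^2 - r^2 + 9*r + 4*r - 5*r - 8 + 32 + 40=d^2*(18*r + 72) + d*(-9*r^2 + 40*r + 304) - 2*r^2 + 8*r + 64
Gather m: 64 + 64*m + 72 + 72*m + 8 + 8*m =144*m + 144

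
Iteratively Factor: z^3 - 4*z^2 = (z)*(z^2 - 4*z) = z*(z - 4)*(z)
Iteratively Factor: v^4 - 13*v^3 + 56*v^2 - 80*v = (v - 4)*(v^3 - 9*v^2 + 20*v) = (v - 5)*(v - 4)*(v^2 - 4*v) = (v - 5)*(v - 4)^2*(v)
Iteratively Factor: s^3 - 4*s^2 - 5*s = (s + 1)*(s^2 - 5*s) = (s - 5)*(s + 1)*(s)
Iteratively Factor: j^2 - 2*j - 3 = (j - 3)*(j + 1)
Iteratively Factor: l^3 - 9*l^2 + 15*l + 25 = (l - 5)*(l^2 - 4*l - 5) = (l - 5)^2*(l + 1)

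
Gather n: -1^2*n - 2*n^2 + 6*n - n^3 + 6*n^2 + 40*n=-n^3 + 4*n^2 + 45*n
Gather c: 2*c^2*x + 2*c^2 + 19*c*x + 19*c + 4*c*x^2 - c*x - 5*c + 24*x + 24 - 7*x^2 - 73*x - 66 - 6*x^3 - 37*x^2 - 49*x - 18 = c^2*(2*x + 2) + c*(4*x^2 + 18*x + 14) - 6*x^3 - 44*x^2 - 98*x - 60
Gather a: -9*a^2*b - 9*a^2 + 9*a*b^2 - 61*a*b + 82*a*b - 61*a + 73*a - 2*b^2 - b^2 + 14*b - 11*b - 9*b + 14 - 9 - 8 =a^2*(-9*b - 9) + a*(9*b^2 + 21*b + 12) - 3*b^2 - 6*b - 3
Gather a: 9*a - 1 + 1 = 9*a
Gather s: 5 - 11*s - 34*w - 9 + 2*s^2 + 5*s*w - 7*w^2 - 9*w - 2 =2*s^2 + s*(5*w - 11) - 7*w^2 - 43*w - 6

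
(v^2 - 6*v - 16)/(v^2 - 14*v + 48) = (v + 2)/(v - 6)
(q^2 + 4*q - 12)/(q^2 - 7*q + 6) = (q^2 + 4*q - 12)/(q^2 - 7*q + 6)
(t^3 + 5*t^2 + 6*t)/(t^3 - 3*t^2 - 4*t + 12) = t*(t + 3)/(t^2 - 5*t + 6)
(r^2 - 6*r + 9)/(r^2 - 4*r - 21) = (-r^2 + 6*r - 9)/(-r^2 + 4*r + 21)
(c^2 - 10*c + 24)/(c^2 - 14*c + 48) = (c - 4)/(c - 8)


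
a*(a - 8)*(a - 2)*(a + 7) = a^4 - 3*a^3 - 54*a^2 + 112*a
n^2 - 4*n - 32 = (n - 8)*(n + 4)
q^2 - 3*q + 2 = (q - 2)*(q - 1)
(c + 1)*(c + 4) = c^2 + 5*c + 4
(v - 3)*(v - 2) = v^2 - 5*v + 6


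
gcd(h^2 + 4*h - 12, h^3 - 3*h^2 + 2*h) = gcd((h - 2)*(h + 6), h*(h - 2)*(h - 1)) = h - 2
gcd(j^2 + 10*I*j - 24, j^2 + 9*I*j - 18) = j + 6*I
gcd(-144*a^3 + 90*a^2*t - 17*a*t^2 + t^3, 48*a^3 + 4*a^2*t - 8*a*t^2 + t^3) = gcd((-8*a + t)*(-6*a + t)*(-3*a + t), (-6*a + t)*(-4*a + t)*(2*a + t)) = -6*a + t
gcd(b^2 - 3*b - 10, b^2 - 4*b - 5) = b - 5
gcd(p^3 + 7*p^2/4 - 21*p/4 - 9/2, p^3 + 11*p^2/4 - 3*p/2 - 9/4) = p^2 + 15*p/4 + 9/4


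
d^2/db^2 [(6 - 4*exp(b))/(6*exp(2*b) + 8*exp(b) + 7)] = (-144*exp(4*b) + 1056*exp(3*b) + 1872*exp(2*b) - 400*exp(b) - 532)*exp(b)/(216*exp(6*b) + 864*exp(5*b) + 1908*exp(4*b) + 2528*exp(3*b) + 2226*exp(2*b) + 1176*exp(b) + 343)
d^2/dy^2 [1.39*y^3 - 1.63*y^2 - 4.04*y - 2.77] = 8.34*y - 3.26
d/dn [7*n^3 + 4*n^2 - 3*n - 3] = 21*n^2 + 8*n - 3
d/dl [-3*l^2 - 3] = -6*l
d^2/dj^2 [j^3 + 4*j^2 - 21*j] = 6*j + 8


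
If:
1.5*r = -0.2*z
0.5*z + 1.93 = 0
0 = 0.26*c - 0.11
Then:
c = 0.42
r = 0.51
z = -3.86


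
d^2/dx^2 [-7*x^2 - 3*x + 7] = -14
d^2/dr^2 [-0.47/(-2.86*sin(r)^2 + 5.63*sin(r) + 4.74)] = (15.377648*sin(r)^4 - 22.703538*sin(r)^3 + 17.317103*sin(r)^2 + 32.864562*sin(r) - 42.538102)/(-2.86*sin(r)^2 + 5.63*sin(r) + 4.74)^3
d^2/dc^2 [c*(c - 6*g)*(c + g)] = 6*c - 10*g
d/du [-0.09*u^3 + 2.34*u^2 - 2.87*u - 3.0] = -0.27*u^2 + 4.68*u - 2.87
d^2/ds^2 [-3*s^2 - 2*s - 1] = -6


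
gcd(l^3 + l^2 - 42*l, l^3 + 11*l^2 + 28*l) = l^2 + 7*l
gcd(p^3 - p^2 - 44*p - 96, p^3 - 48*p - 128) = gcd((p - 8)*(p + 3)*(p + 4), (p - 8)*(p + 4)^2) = p^2 - 4*p - 32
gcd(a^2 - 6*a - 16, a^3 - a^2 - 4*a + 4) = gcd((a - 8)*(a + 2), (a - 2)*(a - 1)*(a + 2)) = a + 2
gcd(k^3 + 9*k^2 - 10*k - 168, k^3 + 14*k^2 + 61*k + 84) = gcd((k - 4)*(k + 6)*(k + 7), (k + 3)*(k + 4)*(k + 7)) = k + 7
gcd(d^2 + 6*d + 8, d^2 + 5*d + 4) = d + 4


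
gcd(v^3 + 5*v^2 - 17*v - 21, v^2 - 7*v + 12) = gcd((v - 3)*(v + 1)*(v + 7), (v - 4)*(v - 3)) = v - 3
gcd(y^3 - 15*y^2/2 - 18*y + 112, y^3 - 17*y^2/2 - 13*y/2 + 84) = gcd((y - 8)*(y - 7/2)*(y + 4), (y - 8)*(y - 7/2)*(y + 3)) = y^2 - 23*y/2 + 28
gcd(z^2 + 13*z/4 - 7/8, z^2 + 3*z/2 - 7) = z + 7/2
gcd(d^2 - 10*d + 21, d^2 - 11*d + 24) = d - 3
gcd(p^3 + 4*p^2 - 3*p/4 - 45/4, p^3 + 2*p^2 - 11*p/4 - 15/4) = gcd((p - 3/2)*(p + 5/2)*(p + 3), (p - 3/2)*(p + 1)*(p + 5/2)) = p^2 + p - 15/4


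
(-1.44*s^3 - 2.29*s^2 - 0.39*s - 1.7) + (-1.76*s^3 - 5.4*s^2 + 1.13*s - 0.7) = -3.2*s^3 - 7.69*s^2 + 0.74*s - 2.4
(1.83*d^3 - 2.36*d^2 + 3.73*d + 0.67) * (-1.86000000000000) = -3.4038*d^3 + 4.3896*d^2 - 6.9378*d - 1.2462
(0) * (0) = 0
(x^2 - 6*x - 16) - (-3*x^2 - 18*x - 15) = 4*x^2 + 12*x - 1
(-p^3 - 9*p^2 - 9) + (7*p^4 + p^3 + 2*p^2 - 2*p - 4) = 7*p^4 - 7*p^2 - 2*p - 13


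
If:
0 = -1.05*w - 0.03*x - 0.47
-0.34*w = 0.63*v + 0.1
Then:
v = 0.0154195011337868*x + 0.0828420256991686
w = -0.0285714285714286*x - 0.447619047619048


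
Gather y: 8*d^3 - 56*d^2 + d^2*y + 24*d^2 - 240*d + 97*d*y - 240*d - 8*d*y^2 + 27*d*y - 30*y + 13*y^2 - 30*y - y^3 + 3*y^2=8*d^3 - 32*d^2 - 480*d - y^3 + y^2*(16 - 8*d) + y*(d^2 + 124*d - 60)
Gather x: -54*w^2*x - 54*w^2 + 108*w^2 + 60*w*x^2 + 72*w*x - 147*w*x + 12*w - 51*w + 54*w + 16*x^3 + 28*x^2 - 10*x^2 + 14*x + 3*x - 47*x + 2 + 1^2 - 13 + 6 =54*w^2 + 15*w + 16*x^3 + x^2*(60*w + 18) + x*(-54*w^2 - 75*w - 30) - 4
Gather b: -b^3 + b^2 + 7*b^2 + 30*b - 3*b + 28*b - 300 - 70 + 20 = -b^3 + 8*b^2 + 55*b - 350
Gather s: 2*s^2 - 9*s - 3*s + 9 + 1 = 2*s^2 - 12*s + 10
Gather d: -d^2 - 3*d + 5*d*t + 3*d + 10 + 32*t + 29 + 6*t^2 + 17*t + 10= -d^2 + 5*d*t + 6*t^2 + 49*t + 49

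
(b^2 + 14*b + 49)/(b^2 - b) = (b^2 + 14*b + 49)/(b*(b - 1))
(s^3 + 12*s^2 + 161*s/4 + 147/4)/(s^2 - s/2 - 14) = (2*s^2 + 17*s + 21)/(2*(s - 4))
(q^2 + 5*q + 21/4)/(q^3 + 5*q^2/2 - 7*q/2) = (q + 3/2)/(q*(q - 1))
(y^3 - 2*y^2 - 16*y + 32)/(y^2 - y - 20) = (y^2 - 6*y + 8)/(y - 5)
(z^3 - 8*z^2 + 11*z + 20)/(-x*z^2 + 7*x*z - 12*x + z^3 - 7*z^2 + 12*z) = (-z^2 + 4*z + 5)/(x*z - 3*x - z^2 + 3*z)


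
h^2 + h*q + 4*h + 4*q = (h + 4)*(h + q)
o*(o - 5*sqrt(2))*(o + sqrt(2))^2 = o^4 - 3*sqrt(2)*o^3 - 18*o^2 - 10*sqrt(2)*o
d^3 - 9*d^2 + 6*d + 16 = (d - 8)*(d - 2)*(d + 1)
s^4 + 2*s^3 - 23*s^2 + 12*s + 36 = (s - 3)*(s - 2)*(s + 1)*(s + 6)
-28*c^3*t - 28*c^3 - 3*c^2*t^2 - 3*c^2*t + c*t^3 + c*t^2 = (-7*c + t)*(4*c + t)*(c*t + c)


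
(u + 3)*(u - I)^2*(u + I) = u^4 + 3*u^3 - I*u^3 + u^2 - 3*I*u^2 + 3*u - I*u - 3*I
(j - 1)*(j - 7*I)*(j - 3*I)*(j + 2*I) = j^4 - j^3 - 8*I*j^3 - j^2 + 8*I*j^2 + j - 42*I*j + 42*I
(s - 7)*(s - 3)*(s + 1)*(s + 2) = s^4 - 7*s^3 - 7*s^2 + 43*s + 42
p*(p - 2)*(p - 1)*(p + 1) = p^4 - 2*p^3 - p^2 + 2*p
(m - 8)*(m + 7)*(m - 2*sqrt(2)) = m^3 - 2*sqrt(2)*m^2 - m^2 - 56*m + 2*sqrt(2)*m + 112*sqrt(2)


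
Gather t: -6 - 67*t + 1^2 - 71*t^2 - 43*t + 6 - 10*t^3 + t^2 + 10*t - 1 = -10*t^3 - 70*t^2 - 100*t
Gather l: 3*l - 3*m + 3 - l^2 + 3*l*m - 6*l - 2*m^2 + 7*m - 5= -l^2 + l*(3*m - 3) - 2*m^2 + 4*m - 2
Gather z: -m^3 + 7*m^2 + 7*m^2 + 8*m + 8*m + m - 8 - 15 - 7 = -m^3 + 14*m^2 + 17*m - 30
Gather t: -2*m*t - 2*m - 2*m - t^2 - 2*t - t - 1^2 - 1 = -4*m - t^2 + t*(-2*m - 3) - 2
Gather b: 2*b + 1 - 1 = 2*b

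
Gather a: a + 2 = a + 2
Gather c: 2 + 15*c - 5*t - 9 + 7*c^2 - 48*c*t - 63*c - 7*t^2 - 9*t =7*c^2 + c*(-48*t - 48) - 7*t^2 - 14*t - 7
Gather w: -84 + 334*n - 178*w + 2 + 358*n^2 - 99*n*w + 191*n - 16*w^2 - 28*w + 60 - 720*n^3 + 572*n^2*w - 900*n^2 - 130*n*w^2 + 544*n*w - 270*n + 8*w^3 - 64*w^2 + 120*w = -720*n^3 - 542*n^2 + 255*n + 8*w^3 + w^2*(-130*n - 80) + w*(572*n^2 + 445*n - 86) - 22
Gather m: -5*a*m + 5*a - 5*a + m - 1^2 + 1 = m*(1 - 5*a)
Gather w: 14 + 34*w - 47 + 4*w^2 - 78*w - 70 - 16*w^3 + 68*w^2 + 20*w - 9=-16*w^3 + 72*w^2 - 24*w - 112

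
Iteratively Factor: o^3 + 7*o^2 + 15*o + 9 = (o + 3)*(o^2 + 4*o + 3) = (o + 3)^2*(o + 1)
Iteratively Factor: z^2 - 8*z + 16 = (z - 4)*(z - 4)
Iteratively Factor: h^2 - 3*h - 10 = (h - 5)*(h + 2)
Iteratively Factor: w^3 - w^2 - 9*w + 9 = (w + 3)*(w^2 - 4*w + 3) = (w - 3)*(w + 3)*(w - 1)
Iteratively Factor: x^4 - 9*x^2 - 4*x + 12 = (x - 1)*(x^3 + x^2 - 8*x - 12) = (x - 1)*(x + 2)*(x^2 - x - 6) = (x - 1)*(x + 2)^2*(x - 3)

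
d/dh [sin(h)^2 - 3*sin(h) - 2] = (2*sin(h) - 3)*cos(h)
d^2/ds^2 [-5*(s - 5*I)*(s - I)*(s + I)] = -30*s + 50*I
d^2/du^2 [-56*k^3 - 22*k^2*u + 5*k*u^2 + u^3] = 10*k + 6*u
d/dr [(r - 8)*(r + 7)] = 2*r - 1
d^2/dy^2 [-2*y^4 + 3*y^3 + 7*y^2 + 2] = -24*y^2 + 18*y + 14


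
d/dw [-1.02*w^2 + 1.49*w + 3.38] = 1.49 - 2.04*w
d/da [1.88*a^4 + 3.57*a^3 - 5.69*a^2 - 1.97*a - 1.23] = 7.52*a^3 + 10.71*a^2 - 11.38*a - 1.97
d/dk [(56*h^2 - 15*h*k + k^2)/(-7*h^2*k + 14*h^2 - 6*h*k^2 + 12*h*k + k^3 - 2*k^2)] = (8*h^2 + 16*h*k - 18*h - k^2)/(h^2*k^2 - 4*h^2*k + 4*h^2 + 2*h*k^3 - 8*h*k^2 + 8*h*k + k^4 - 4*k^3 + 4*k^2)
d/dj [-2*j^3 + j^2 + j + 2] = -6*j^2 + 2*j + 1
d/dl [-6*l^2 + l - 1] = 1 - 12*l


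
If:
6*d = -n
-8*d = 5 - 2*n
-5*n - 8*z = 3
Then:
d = -1/4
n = 3/2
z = -21/16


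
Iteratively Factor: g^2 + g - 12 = (g + 4)*(g - 3)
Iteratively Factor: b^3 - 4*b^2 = (b)*(b^2 - 4*b) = b^2*(b - 4)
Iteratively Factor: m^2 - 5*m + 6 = (m - 2)*(m - 3)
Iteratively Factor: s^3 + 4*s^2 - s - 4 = (s - 1)*(s^2 + 5*s + 4) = (s - 1)*(s + 1)*(s + 4)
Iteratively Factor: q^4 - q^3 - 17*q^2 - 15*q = (q - 5)*(q^3 + 4*q^2 + 3*q) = (q - 5)*(q + 1)*(q^2 + 3*q) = (q - 5)*(q + 1)*(q + 3)*(q)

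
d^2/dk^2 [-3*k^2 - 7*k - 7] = -6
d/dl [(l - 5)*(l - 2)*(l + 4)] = 3*l^2 - 6*l - 18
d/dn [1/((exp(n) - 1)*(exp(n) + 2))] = (-2*exp(n) - 1)*exp(n)/(exp(4*n) + 2*exp(3*n) - 3*exp(2*n) - 4*exp(n) + 4)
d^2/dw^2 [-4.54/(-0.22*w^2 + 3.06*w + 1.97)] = (0.439472*w^2 - 6.112656*w - 4.54*(0.44*w - 3.06)*(0.88*w - 6.12) - 3.935272)/(-0.22*w^2 + 3.06*w + 1.97)^3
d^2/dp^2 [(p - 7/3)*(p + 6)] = 2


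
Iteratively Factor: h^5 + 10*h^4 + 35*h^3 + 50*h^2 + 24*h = (h + 3)*(h^4 + 7*h^3 + 14*h^2 + 8*h) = (h + 2)*(h + 3)*(h^3 + 5*h^2 + 4*h) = (h + 1)*(h + 2)*(h + 3)*(h^2 + 4*h) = (h + 1)*(h + 2)*(h + 3)*(h + 4)*(h)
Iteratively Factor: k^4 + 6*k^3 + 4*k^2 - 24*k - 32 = (k - 2)*(k^3 + 8*k^2 + 20*k + 16) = (k - 2)*(k + 4)*(k^2 + 4*k + 4) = (k - 2)*(k + 2)*(k + 4)*(k + 2)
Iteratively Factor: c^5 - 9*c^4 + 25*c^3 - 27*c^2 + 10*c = (c - 1)*(c^4 - 8*c^3 + 17*c^2 - 10*c) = c*(c - 1)*(c^3 - 8*c^2 + 17*c - 10) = c*(c - 5)*(c - 1)*(c^2 - 3*c + 2) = c*(c - 5)*(c - 2)*(c - 1)*(c - 1)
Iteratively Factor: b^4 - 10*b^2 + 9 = (b - 1)*(b^3 + b^2 - 9*b - 9) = (b - 3)*(b - 1)*(b^2 + 4*b + 3) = (b - 3)*(b - 1)*(b + 1)*(b + 3)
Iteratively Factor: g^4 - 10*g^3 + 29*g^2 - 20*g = (g - 1)*(g^3 - 9*g^2 + 20*g) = (g - 5)*(g - 1)*(g^2 - 4*g) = (g - 5)*(g - 4)*(g - 1)*(g)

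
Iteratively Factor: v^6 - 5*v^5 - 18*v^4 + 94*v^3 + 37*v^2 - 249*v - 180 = (v + 1)*(v^5 - 6*v^4 - 12*v^3 + 106*v^2 - 69*v - 180) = (v + 1)^2*(v^4 - 7*v^3 - 5*v^2 + 111*v - 180) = (v - 3)*(v + 1)^2*(v^3 - 4*v^2 - 17*v + 60) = (v - 3)^2*(v + 1)^2*(v^2 - v - 20) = (v - 3)^2*(v + 1)^2*(v + 4)*(v - 5)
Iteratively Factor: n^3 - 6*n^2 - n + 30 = (n - 5)*(n^2 - n - 6) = (n - 5)*(n - 3)*(n + 2)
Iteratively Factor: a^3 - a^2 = (a)*(a^2 - a) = a*(a - 1)*(a)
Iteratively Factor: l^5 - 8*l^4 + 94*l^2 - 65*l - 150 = (l - 5)*(l^4 - 3*l^3 - 15*l^2 + 19*l + 30) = (l - 5)^2*(l^3 + 2*l^2 - 5*l - 6) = (l - 5)^2*(l + 3)*(l^2 - l - 2) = (l - 5)^2*(l + 1)*(l + 3)*(l - 2)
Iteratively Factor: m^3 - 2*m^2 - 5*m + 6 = (m - 1)*(m^2 - m - 6) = (m - 3)*(m - 1)*(m + 2)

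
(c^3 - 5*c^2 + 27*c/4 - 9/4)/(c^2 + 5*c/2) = (4*c^3 - 20*c^2 + 27*c - 9)/(2*c*(2*c + 5))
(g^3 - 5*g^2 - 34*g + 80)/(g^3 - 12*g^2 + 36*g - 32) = (g + 5)/(g - 2)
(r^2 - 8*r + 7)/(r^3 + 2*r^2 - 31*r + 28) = (r - 7)/(r^2 + 3*r - 28)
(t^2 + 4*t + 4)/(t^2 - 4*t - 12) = (t + 2)/(t - 6)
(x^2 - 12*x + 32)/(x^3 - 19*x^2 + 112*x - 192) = (x - 4)/(x^2 - 11*x + 24)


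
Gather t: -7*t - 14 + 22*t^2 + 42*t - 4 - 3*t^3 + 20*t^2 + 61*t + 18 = -3*t^3 + 42*t^2 + 96*t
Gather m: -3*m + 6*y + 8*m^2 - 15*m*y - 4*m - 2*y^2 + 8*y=8*m^2 + m*(-15*y - 7) - 2*y^2 + 14*y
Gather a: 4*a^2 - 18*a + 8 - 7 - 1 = 4*a^2 - 18*a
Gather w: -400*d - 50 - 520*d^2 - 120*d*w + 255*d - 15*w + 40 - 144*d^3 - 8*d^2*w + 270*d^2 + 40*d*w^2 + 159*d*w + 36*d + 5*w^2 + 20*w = -144*d^3 - 250*d^2 - 109*d + w^2*(40*d + 5) + w*(-8*d^2 + 39*d + 5) - 10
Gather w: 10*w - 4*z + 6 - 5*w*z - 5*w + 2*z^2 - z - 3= w*(5 - 5*z) + 2*z^2 - 5*z + 3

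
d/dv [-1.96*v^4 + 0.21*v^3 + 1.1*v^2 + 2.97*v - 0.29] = -7.84*v^3 + 0.63*v^2 + 2.2*v + 2.97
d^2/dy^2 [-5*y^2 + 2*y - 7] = -10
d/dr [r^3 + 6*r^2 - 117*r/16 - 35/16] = 3*r^2 + 12*r - 117/16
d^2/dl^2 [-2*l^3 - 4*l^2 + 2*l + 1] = -12*l - 8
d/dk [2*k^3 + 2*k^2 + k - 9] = 6*k^2 + 4*k + 1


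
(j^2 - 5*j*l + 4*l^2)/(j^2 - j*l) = (j - 4*l)/j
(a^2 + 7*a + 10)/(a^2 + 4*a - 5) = (a + 2)/(a - 1)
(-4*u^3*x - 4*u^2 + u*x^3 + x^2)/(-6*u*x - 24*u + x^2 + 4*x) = (4*u^3*x + 4*u^2 - u*x^3 - x^2)/(6*u*x + 24*u - x^2 - 4*x)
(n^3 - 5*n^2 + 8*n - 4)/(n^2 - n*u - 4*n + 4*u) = (n^3 - 5*n^2 + 8*n - 4)/(n^2 - n*u - 4*n + 4*u)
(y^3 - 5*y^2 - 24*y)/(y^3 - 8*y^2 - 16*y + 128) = y*(y + 3)/(y^2 - 16)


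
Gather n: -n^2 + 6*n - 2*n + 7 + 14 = -n^2 + 4*n + 21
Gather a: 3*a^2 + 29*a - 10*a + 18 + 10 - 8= 3*a^2 + 19*a + 20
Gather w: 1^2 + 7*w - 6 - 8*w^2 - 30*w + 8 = -8*w^2 - 23*w + 3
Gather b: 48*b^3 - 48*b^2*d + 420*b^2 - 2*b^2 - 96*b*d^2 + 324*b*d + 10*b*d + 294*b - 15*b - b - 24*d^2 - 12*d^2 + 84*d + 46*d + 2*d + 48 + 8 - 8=48*b^3 + b^2*(418 - 48*d) + b*(-96*d^2 + 334*d + 278) - 36*d^2 + 132*d + 48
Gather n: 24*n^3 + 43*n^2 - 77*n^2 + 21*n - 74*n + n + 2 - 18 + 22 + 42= 24*n^3 - 34*n^2 - 52*n + 48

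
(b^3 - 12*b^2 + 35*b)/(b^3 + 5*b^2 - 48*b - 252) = b*(b - 5)/(b^2 + 12*b + 36)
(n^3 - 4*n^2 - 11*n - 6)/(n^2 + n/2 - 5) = 2*(n^3 - 4*n^2 - 11*n - 6)/(2*n^2 + n - 10)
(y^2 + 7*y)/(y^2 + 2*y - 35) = y/(y - 5)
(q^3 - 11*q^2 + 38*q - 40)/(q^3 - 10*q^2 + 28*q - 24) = (q^2 - 9*q + 20)/(q^2 - 8*q + 12)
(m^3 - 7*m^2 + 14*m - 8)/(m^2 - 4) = (m^2 - 5*m + 4)/(m + 2)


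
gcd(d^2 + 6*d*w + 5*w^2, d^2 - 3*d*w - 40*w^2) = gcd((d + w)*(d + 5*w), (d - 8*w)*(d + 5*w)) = d + 5*w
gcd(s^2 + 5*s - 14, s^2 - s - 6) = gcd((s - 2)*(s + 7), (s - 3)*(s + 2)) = 1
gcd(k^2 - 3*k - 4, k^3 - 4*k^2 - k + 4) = k^2 - 3*k - 4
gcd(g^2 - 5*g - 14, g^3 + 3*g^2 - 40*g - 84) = g + 2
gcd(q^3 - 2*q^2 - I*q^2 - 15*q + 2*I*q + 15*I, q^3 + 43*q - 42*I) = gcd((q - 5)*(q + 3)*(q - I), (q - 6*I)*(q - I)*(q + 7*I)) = q - I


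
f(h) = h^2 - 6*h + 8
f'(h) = 2*h - 6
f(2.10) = -0.19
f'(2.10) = -1.80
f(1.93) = 0.14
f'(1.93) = -2.14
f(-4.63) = 57.22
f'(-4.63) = -15.26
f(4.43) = 1.04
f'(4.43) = 2.86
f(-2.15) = 25.52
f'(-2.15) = -10.30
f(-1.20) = 16.64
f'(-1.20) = -8.40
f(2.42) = -0.66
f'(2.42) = -1.16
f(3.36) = -0.87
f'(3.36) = 0.72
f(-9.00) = 143.00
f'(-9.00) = -24.00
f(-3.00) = 35.00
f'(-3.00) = -12.00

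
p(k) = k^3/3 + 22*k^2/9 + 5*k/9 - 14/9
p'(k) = k^2 + 44*k/9 + 5/9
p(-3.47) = 12.02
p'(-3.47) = -4.37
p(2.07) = 13.03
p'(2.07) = 14.96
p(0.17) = -1.39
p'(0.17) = 1.42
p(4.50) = 80.82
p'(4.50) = 42.81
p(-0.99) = -0.03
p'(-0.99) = -3.30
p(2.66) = 23.49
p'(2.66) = 20.64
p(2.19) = 14.89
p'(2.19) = 16.06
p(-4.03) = 14.09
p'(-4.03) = -2.91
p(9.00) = 444.44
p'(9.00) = 125.56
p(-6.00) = 11.11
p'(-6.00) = 7.22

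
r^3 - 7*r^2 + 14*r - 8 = (r - 4)*(r - 2)*(r - 1)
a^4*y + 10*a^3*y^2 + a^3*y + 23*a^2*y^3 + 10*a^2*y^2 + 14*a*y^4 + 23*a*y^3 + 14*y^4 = (a + y)*(a + 2*y)*(a + 7*y)*(a*y + y)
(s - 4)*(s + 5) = s^2 + s - 20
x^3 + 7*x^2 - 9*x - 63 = (x - 3)*(x + 3)*(x + 7)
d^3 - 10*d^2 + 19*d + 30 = (d - 6)*(d - 5)*(d + 1)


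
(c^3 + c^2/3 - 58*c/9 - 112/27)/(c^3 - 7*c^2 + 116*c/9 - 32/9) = (9*c^2 + 27*c + 14)/(3*(3*c^2 - 13*c + 4))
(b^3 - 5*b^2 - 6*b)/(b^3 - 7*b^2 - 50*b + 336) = b*(b + 1)/(b^2 - b - 56)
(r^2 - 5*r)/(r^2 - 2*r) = (r - 5)/(r - 2)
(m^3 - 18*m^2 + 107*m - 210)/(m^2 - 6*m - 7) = (m^2 - 11*m + 30)/(m + 1)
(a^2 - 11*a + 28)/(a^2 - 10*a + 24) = (a - 7)/(a - 6)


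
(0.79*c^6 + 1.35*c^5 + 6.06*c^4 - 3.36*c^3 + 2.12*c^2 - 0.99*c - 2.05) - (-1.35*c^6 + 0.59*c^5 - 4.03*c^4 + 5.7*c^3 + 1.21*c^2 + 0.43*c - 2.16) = 2.14*c^6 + 0.76*c^5 + 10.09*c^4 - 9.06*c^3 + 0.91*c^2 - 1.42*c + 0.11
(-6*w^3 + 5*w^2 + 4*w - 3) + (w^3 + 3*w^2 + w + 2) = -5*w^3 + 8*w^2 + 5*w - 1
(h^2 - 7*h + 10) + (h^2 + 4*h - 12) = 2*h^2 - 3*h - 2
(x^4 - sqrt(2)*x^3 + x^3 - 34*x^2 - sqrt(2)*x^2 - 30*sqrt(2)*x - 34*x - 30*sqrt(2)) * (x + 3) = x^5 - sqrt(2)*x^4 + 4*x^4 - 31*x^3 - 4*sqrt(2)*x^3 - 136*x^2 - 33*sqrt(2)*x^2 - 120*sqrt(2)*x - 102*x - 90*sqrt(2)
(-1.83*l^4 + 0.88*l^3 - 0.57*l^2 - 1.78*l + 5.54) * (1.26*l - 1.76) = -2.3058*l^5 + 4.3296*l^4 - 2.267*l^3 - 1.2396*l^2 + 10.1132*l - 9.7504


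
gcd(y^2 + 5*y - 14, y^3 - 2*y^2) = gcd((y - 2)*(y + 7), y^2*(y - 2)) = y - 2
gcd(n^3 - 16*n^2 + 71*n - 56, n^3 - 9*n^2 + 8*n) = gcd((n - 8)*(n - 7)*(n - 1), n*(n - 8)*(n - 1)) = n^2 - 9*n + 8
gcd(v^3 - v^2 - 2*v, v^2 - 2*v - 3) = v + 1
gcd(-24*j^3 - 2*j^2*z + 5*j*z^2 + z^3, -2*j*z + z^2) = -2*j + z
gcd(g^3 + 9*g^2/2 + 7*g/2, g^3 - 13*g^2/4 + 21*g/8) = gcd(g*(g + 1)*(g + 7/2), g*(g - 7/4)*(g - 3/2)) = g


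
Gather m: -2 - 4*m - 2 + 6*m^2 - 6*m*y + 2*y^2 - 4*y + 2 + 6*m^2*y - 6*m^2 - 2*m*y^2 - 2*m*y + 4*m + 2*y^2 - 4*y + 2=6*m^2*y + m*(-2*y^2 - 8*y) + 4*y^2 - 8*y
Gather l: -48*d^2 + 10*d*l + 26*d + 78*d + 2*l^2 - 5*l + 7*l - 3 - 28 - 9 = -48*d^2 + 104*d + 2*l^2 + l*(10*d + 2) - 40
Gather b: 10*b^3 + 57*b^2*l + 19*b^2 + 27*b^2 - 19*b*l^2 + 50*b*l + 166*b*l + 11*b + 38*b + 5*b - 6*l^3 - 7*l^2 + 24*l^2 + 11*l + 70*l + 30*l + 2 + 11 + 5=10*b^3 + b^2*(57*l + 46) + b*(-19*l^2 + 216*l + 54) - 6*l^3 + 17*l^2 + 111*l + 18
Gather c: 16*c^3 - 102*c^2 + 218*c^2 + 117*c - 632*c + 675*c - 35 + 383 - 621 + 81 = 16*c^3 + 116*c^2 + 160*c - 192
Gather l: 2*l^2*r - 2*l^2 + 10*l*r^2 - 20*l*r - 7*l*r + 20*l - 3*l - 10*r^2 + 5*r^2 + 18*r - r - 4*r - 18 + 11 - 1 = l^2*(2*r - 2) + l*(10*r^2 - 27*r + 17) - 5*r^2 + 13*r - 8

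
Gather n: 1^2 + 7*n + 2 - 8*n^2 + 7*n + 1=-8*n^2 + 14*n + 4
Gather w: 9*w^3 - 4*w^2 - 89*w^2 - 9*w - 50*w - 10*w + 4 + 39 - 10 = 9*w^3 - 93*w^2 - 69*w + 33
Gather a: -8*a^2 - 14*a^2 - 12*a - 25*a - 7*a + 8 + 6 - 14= -22*a^2 - 44*a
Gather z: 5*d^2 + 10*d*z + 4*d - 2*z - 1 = 5*d^2 + 4*d + z*(10*d - 2) - 1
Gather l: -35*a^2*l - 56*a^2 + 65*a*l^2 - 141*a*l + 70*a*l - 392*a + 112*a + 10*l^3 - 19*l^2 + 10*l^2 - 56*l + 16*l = -56*a^2 - 280*a + 10*l^3 + l^2*(65*a - 9) + l*(-35*a^2 - 71*a - 40)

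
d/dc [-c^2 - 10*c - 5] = -2*c - 10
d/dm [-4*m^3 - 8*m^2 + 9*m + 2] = -12*m^2 - 16*m + 9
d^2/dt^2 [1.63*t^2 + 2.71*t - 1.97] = 3.26000000000000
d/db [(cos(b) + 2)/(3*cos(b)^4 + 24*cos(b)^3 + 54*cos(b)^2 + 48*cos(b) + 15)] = (cos(b) + 3)^2*sin(b)/((cos(b) + 1)^4*(cos(b) + 5)^2)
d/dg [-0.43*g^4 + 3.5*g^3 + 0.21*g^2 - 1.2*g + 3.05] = -1.72*g^3 + 10.5*g^2 + 0.42*g - 1.2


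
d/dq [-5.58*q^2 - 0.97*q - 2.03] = -11.16*q - 0.97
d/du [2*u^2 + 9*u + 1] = 4*u + 9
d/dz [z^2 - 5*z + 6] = 2*z - 5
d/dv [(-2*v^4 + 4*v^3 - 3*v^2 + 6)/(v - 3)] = (-6*v^4 + 32*v^3 - 39*v^2 + 18*v - 6)/(v^2 - 6*v + 9)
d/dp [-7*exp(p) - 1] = -7*exp(p)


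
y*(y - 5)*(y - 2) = y^3 - 7*y^2 + 10*y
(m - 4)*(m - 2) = m^2 - 6*m + 8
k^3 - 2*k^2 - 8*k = k*(k - 4)*(k + 2)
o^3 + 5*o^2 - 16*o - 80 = (o - 4)*(o + 4)*(o + 5)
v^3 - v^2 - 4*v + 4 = (v - 2)*(v - 1)*(v + 2)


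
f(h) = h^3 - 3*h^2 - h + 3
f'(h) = 3*h^2 - 6*h - 1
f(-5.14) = -206.92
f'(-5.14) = 109.10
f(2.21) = -3.07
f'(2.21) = 0.39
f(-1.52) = -5.92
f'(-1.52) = 15.05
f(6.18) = 118.27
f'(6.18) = 76.50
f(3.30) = 2.97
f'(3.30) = 11.87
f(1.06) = -0.24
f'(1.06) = -3.99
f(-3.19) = -56.80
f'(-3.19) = 48.67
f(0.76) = 0.95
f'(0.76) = -3.83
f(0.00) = 3.00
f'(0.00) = -1.00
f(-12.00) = -2145.00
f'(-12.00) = 503.00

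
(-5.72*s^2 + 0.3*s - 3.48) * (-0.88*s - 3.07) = 5.0336*s^3 + 17.2964*s^2 + 2.1414*s + 10.6836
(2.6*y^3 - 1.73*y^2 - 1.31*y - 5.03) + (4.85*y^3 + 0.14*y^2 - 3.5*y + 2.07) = 7.45*y^3 - 1.59*y^2 - 4.81*y - 2.96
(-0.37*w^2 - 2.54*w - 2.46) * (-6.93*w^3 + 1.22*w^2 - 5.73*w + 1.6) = 2.5641*w^5 + 17.1508*w^4 + 16.0691*w^3 + 10.961*w^2 + 10.0318*w - 3.936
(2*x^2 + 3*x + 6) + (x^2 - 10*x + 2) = 3*x^2 - 7*x + 8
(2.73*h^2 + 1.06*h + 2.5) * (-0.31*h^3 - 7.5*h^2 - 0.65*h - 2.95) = -0.8463*h^5 - 20.8036*h^4 - 10.4995*h^3 - 27.4925*h^2 - 4.752*h - 7.375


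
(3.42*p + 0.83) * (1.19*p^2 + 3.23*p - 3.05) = 4.0698*p^3 + 12.0343*p^2 - 7.7501*p - 2.5315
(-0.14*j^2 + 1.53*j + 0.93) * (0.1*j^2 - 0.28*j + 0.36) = -0.014*j^4 + 0.1922*j^3 - 0.3858*j^2 + 0.2904*j + 0.3348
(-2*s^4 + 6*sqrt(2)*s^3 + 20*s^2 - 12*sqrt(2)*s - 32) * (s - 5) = -2*s^5 + 6*sqrt(2)*s^4 + 10*s^4 - 30*sqrt(2)*s^3 + 20*s^3 - 100*s^2 - 12*sqrt(2)*s^2 - 32*s + 60*sqrt(2)*s + 160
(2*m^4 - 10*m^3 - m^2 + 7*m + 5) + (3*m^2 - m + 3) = 2*m^4 - 10*m^3 + 2*m^2 + 6*m + 8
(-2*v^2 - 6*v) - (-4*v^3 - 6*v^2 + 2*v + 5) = 4*v^3 + 4*v^2 - 8*v - 5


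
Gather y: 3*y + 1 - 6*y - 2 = -3*y - 1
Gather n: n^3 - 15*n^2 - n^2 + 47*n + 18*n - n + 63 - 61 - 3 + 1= n^3 - 16*n^2 + 64*n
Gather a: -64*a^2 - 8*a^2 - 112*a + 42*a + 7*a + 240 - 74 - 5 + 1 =-72*a^2 - 63*a + 162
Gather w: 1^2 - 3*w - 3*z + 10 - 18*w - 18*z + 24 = -21*w - 21*z + 35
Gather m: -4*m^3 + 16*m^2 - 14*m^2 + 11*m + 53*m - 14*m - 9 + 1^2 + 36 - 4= -4*m^3 + 2*m^2 + 50*m + 24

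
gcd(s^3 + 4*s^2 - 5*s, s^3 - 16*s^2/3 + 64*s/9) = s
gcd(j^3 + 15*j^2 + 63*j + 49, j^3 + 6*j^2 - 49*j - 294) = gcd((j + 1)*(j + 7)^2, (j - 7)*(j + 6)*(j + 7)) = j + 7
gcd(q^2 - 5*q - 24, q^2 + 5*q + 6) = q + 3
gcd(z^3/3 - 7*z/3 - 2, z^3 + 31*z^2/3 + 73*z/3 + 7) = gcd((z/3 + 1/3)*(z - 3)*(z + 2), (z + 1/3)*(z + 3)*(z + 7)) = 1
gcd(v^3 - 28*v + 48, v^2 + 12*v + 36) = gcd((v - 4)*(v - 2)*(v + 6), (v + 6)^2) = v + 6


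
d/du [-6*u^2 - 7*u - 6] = -12*u - 7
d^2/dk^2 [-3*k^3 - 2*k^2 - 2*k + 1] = -18*k - 4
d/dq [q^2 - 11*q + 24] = 2*q - 11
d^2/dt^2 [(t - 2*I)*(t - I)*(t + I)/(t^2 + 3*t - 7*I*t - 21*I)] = (t^3*(-50 - 30*I) + t^2*(-630 - 390*I) + t*(-2730 + 90*I) + 210 + 2050*I)/(t^6 + t^5*(9 - 21*I) + t^4*(-120 - 189*I) + t^3*(-1296 - 224*I) + t^2*(-3969 + 2520*I) + t*(-3969 + 9261*I) + 9261*I)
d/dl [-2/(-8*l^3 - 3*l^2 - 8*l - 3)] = 4*(-12*l^2 - 3*l - 4)/(8*l^3 + 3*l^2 + 8*l + 3)^2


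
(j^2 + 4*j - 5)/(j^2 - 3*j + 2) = (j + 5)/(j - 2)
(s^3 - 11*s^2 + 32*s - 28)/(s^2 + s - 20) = (s^3 - 11*s^2 + 32*s - 28)/(s^2 + s - 20)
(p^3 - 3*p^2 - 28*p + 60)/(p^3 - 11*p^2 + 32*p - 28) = (p^2 - p - 30)/(p^2 - 9*p + 14)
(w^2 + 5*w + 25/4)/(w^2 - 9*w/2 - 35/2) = (w + 5/2)/(w - 7)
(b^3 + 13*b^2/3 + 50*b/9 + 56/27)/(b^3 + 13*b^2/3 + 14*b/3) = (b^2 + 2*b + 8/9)/(b*(b + 2))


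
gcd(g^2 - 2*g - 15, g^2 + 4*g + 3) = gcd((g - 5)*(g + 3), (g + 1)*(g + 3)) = g + 3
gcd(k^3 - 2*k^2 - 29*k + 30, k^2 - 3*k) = 1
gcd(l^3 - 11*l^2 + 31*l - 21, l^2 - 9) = l - 3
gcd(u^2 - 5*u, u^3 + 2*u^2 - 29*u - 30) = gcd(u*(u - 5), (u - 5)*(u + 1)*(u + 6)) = u - 5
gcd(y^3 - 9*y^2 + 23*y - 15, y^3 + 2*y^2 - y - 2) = y - 1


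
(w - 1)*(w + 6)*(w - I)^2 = w^4 + 5*w^3 - 2*I*w^3 - 7*w^2 - 10*I*w^2 - 5*w + 12*I*w + 6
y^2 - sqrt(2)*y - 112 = (y - 8*sqrt(2))*(y + 7*sqrt(2))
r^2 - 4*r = r*(r - 4)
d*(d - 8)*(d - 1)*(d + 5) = d^4 - 4*d^3 - 37*d^2 + 40*d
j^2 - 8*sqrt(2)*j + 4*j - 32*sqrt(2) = (j + 4)*(j - 8*sqrt(2))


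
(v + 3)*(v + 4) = v^2 + 7*v + 12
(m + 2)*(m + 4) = m^2 + 6*m + 8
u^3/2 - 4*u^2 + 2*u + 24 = (u/2 + 1)*(u - 6)*(u - 4)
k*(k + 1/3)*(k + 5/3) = k^3 + 2*k^2 + 5*k/9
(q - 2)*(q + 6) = q^2 + 4*q - 12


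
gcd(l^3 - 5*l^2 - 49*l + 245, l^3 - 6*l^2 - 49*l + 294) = l^2 - 49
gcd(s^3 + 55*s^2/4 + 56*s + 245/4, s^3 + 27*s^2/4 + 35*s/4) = s^2 + 27*s/4 + 35/4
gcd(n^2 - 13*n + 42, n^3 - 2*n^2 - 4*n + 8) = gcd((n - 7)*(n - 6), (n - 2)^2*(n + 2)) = 1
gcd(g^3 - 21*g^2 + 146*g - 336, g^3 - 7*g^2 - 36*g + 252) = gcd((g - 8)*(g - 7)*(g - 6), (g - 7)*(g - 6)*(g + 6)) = g^2 - 13*g + 42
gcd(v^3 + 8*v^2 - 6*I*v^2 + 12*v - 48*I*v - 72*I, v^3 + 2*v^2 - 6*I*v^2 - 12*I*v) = v^2 + v*(2 - 6*I) - 12*I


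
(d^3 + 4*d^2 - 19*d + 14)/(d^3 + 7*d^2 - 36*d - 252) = (d^2 - 3*d + 2)/(d^2 - 36)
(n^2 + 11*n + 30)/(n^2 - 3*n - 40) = (n + 6)/(n - 8)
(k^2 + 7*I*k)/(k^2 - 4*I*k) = (k + 7*I)/(k - 4*I)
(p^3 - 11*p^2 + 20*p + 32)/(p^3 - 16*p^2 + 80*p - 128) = (p + 1)/(p - 4)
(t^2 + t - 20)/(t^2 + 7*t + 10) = (t - 4)/(t + 2)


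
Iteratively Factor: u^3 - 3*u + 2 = (u - 1)*(u^2 + u - 2) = (u - 1)^2*(u + 2)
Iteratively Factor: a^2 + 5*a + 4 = (a + 1)*(a + 4)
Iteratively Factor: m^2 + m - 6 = (m - 2)*(m + 3)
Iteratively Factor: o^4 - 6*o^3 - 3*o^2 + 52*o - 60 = (o + 3)*(o^3 - 9*o^2 + 24*o - 20) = (o - 2)*(o + 3)*(o^2 - 7*o + 10) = (o - 2)^2*(o + 3)*(o - 5)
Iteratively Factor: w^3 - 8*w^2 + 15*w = (w - 5)*(w^2 - 3*w) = w*(w - 5)*(w - 3)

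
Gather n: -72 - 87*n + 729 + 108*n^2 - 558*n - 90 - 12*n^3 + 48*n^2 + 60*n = -12*n^3 + 156*n^2 - 585*n + 567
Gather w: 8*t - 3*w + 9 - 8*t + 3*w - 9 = 0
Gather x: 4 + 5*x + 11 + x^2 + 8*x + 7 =x^2 + 13*x + 22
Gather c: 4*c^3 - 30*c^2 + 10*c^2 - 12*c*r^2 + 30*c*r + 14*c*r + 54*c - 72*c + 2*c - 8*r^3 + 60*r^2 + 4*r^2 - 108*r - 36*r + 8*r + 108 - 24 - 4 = 4*c^3 - 20*c^2 + c*(-12*r^2 + 44*r - 16) - 8*r^3 + 64*r^2 - 136*r + 80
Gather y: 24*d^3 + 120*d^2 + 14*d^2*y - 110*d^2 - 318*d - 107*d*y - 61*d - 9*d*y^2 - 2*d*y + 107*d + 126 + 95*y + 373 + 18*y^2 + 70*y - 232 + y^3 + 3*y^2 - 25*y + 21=24*d^3 + 10*d^2 - 272*d + y^3 + y^2*(21 - 9*d) + y*(14*d^2 - 109*d + 140) + 288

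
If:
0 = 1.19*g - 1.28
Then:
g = 1.08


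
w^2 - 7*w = w*(w - 7)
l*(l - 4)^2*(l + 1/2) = l^4 - 15*l^3/2 + 12*l^2 + 8*l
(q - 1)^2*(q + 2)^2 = q^4 + 2*q^3 - 3*q^2 - 4*q + 4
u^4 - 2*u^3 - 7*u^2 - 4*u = u*(u - 4)*(u + 1)^2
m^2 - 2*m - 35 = (m - 7)*(m + 5)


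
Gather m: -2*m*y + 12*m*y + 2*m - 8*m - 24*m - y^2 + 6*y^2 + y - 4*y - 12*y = m*(10*y - 30) + 5*y^2 - 15*y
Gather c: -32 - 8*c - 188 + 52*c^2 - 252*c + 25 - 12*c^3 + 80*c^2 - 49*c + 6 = -12*c^3 + 132*c^2 - 309*c - 189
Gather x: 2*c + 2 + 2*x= 2*c + 2*x + 2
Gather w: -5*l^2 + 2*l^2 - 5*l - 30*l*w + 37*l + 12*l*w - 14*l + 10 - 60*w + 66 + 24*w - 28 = -3*l^2 + 18*l + w*(-18*l - 36) + 48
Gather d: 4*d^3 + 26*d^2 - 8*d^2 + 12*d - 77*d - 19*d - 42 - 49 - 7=4*d^3 + 18*d^2 - 84*d - 98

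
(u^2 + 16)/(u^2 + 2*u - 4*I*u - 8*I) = (u + 4*I)/(u + 2)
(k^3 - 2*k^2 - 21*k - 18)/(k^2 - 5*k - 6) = k + 3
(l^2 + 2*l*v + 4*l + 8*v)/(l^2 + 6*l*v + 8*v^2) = (l + 4)/(l + 4*v)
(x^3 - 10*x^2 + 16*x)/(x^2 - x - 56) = x*(x - 2)/(x + 7)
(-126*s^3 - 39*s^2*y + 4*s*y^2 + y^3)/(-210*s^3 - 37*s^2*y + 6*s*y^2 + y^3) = (3*s + y)/(5*s + y)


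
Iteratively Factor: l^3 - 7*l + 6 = (l - 1)*(l^2 + l - 6) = (l - 2)*(l - 1)*(l + 3)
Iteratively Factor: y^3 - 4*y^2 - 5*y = (y - 5)*(y^2 + y) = y*(y - 5)*(y + 1)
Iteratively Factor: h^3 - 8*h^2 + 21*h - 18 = (h - 3)*(h^2 - 5*h + 6) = (h - 3)^2*(h - 2)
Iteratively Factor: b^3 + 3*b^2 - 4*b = (b - 1)*(b^2 + 4*b) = b*(b - 1)*(b + 4)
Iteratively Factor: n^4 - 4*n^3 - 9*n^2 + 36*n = (n)*(n^3 - 4*n^2 - 9*n + 36) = n*(n + 3)*(n^2 - 7*n + 12) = n*(n - 3)*(n + 3)*(n - 4)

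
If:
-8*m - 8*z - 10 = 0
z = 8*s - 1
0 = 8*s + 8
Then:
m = 31/4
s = -1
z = -9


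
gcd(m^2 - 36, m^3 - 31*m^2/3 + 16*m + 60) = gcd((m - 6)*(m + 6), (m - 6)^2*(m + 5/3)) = m - 6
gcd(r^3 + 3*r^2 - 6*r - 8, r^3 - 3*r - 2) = r^2 - r - 2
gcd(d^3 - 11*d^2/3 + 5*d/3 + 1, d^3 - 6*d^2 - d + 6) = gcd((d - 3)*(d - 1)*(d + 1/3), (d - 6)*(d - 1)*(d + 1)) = d - 1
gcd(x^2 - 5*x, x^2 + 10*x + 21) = 1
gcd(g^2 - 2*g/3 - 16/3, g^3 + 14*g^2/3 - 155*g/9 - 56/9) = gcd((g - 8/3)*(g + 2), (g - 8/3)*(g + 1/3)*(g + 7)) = g - 8/3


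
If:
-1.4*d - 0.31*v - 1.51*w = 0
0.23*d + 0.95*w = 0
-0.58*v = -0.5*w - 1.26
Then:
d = -0.69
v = 2.32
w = 0.17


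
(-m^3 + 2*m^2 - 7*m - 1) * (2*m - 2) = -2*m^4 + 6*m^3 - 18*m^2 + 12*m + 2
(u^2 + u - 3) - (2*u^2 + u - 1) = -u^2 - 2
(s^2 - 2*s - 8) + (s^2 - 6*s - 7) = 2*s^2 - 8*s - 15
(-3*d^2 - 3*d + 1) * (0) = 0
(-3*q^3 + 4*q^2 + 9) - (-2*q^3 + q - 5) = -q^3 + 4*q^2 - q + 14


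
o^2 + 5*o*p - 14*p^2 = (o - 2*p)*(o + 7*p)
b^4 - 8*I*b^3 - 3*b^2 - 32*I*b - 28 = (b - 7*I)*(b - 2*I)*(b - I)*(b + 2*I)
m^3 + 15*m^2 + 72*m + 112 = (m + 4)^2*(m + 7)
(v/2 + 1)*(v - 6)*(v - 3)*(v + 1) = v^4/2 - 3*v^3 - 7*v^2/2 + 18*v + 18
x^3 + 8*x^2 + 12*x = x*(x + 2)*(x + 6)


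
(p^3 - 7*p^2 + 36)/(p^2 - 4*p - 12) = p - 3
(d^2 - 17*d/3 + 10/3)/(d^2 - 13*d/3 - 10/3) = (3*d - 2)/(3*d + 2)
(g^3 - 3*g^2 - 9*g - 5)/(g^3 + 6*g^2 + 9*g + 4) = (g - 5)/(g + 4)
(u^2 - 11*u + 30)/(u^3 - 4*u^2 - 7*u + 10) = (u - 6)/(u^2 + u - 2)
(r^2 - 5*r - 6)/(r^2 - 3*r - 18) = (r + 1)/(r + 3)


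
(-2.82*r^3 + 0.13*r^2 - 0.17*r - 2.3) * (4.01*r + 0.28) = -11.3082*r^4 - 0.2683*r^3 - 0.6453*r^2 - 9.2706*r - 0.644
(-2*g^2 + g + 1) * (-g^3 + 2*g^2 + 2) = 2*g^5 - 5*g^4 + g^3 - 2*g^2 + 2*g + 2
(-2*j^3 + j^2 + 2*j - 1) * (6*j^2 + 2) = -12*j^5 + 6*j^4 + 8*j^3 - 4*j^2 + 4*j - 2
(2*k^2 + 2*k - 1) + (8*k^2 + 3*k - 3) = 10*k^2 + 5*k - 4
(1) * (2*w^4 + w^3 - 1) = 2*w^4 + w^3 - 1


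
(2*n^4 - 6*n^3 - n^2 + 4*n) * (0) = 0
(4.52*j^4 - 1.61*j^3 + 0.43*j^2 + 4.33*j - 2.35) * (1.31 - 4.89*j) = -22.1028*j^5 + 13.7941*j^4 - 4.2118*j^3 - 20.6104*j^2 + 17.1638*j - 3.0785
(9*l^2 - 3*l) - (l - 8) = 9*l^2 - 4*l + 8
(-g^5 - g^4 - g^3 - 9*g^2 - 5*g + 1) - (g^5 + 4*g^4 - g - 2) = -2*g^5 - 5*g^4 - g^3 - 9*g^2 - 4*g + 3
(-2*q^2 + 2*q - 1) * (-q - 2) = 2*q^3 + 2*q^2 - 3*q + 2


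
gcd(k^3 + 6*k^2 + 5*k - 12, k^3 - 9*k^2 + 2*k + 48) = 1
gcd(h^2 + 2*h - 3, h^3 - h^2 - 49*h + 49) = h - 1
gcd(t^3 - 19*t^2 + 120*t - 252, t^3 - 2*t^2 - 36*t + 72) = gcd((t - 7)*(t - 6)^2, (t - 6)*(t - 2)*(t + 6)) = t - 6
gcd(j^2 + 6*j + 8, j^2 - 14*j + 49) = 1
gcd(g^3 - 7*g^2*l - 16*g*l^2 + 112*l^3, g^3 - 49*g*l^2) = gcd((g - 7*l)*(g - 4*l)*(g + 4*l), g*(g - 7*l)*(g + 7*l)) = g - 7*l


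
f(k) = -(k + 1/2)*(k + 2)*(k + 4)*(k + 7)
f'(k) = -(k + 1/2)*(k + 2)*(k + 4) - (k + 1/2)*(k + 2)*(k + 7) - (k + 1/2)*(k + 4)*(k + 7) - (k + 2)*(k + 4)*(k + 7)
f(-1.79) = 3.12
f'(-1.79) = 14.45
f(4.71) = -3565.62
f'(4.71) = -1929.63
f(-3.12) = -10.02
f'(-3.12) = -1.20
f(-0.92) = 8.49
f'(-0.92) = -8.20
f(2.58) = -889.22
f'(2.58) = -710.82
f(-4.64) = 16.51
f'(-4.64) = -29.04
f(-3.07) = -10.05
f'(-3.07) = -0.06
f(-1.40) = 7.86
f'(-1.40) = 8.80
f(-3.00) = -10.00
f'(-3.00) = 1.50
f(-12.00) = -4600.00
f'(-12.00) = 2355.00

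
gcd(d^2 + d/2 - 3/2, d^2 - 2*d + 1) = d - 1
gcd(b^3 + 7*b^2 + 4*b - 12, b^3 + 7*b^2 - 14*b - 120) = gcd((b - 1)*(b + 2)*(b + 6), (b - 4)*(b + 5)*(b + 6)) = b + 6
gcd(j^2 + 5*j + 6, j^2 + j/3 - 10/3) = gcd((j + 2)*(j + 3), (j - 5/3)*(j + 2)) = j + 2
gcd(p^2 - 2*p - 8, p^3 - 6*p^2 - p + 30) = p + 2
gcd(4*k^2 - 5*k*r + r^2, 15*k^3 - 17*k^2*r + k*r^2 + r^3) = -k + r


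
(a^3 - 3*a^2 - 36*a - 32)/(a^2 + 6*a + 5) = (a^2 - 4*a - 32)/(a + 5)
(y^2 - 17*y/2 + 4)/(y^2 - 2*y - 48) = (y - 1/2)/(y + 6)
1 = 1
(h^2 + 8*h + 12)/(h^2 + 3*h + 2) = (h + 6)/(h + 1)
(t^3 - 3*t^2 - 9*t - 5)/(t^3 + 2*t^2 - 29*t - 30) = (t + 1)/(t + 6)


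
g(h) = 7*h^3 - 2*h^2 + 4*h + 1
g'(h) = 21*h^2 - 4*h + 4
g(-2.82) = -183.17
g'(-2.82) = 182.28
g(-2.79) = -177.75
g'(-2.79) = 178.63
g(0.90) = 8.08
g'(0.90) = 17.41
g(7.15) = 2486.04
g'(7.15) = 1048.97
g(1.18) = 14.44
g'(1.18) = 28.52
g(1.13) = 13.07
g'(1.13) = 26.29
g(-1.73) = -48.15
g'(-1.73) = 73.77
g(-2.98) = -213.93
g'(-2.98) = 202.41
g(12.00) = 11857.00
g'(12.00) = 2980.00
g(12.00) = 11857.00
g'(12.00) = 2980.00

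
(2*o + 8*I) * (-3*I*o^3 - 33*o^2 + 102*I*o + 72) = -6*I*o^4 - 42*o^3 - 60*I*o^2 - 672*o + 576*I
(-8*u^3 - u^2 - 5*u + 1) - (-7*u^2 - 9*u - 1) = -8*u^3 + 6*u^2 + 4*u + 2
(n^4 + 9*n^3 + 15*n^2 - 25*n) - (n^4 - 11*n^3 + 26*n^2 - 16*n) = 20*n^3 - 11*n^2 - 9*n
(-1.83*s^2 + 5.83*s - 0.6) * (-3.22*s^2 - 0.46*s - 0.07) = 5.8926*s^4 - 17.9308*s^3 - 0.6217*s^2 - 0.1321*s + 0.042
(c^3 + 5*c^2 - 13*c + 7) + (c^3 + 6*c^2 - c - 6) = 2*c^3 + 11*c^2 - 14*c + 1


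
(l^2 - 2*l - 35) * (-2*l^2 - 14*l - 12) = -2*l^4 - 10*l^3 + 86*l^2 + 514*l + 420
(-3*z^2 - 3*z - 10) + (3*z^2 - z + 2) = -4*z - 8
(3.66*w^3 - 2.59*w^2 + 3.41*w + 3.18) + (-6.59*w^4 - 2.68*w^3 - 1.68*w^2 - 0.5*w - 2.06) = -6.59*w^4 + 0.98*w^3 - 4.27*w^2 + 2.91*w + 1.12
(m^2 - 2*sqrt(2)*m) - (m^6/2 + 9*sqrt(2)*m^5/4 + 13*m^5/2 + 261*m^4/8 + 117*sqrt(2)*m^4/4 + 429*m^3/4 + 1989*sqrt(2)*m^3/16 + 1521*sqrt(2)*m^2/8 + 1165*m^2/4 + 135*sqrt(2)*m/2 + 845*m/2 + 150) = -m^6/2 - 13*m^5/2 - 9*sqrt(2)*m^5/4 - 117*sqrt(2)*m^4/4 - 261*m^4/8 - 1989*sqrt(2)*m^3/16 - 429*m^3/4 - 1161*m^2/4 - 1521*sqrt(2)*m^2/8 - 845*m/2 - 139*sqrt(2)*m/2 - 150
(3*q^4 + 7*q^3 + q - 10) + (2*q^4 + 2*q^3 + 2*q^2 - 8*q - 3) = 5*q^4 + 9*q^3 + 2*q^2 - 7*q - 13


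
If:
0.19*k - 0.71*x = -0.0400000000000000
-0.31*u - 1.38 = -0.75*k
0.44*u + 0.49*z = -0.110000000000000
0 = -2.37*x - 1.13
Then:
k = -1.99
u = -9.27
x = -0.48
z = 8.10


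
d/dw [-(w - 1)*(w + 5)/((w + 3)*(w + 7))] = 2*(-3*w^2 - 26*w - 67)/(w^4 + 20*w^3 + 142*w^2 + 420*w + 441)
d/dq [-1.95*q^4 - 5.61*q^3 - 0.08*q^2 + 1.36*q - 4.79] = -7.8*q^3 - 16.83*q^2 - 0.16*q + 1.36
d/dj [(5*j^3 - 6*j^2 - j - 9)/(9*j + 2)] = (90*j^3 - 24*j^2 - 24*j + 79)/(81*j^2 + 36*j + 4)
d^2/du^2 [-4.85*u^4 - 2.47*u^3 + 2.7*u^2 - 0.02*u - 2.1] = -58.2*u^2 - 14.82*u + 5.4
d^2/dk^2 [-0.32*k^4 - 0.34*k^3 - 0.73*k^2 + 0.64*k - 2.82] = -3.84*k^2 - 2.04*k - 1.46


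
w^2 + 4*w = w*(w + 4)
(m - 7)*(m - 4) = m^2 - 11*m + 28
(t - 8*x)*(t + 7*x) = t^2 - t*x - 56*x^2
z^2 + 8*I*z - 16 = (z + 4*I)^2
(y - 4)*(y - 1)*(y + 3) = y^3 - 2*y^2 - 11*y + 12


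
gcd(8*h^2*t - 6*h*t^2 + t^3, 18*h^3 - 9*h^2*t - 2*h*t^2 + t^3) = -2*h + t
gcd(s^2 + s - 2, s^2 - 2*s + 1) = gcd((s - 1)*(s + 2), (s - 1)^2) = s - 1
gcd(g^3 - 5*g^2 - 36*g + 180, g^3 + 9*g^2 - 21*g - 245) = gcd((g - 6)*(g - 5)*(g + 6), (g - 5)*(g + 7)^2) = g - 5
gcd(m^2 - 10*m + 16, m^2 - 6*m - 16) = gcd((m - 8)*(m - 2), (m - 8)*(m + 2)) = m - 8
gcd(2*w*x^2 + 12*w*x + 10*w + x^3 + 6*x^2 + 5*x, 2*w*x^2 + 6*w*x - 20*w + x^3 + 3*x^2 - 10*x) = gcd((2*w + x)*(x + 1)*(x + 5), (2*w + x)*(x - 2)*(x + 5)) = 2*w*x + 10*w + x^2 + 5*x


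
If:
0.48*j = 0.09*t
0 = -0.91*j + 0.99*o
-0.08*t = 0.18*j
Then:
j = 0.00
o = 0.00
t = 0.00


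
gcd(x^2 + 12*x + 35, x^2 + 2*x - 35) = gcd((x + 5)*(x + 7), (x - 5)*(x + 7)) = x + 7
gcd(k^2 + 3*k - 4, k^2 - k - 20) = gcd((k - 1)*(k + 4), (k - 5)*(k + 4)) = k + 4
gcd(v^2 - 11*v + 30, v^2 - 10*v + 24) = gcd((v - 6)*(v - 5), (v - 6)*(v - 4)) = v - 6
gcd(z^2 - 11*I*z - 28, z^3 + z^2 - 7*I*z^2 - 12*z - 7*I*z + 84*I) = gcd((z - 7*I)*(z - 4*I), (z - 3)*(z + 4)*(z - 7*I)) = z - 7*I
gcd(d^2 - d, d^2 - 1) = d - 1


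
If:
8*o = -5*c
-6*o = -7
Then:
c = -28/15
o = 7/6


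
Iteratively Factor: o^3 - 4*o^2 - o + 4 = (o - 4)*(o^2 - 1) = (o - 4)*(o + 1)*(o - 1)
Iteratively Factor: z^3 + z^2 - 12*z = (z)*(z^2 + z - 12) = z*(z + 4)*(z - 3)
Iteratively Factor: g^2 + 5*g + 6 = (g + 2)*(g + 3)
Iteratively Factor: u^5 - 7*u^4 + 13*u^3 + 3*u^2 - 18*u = (u - 2)*(u^4 - 5*u^3 + 3*u^2 + 9*u) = (u - 3)*(u - 2)*(u^3 - 2*u^2 - 3*u) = u*(u - 3)*(u - 2)*(u^2 - 2*u - 3) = u*(u - 3)*(u - 2)*(u + 1)*(u - 3)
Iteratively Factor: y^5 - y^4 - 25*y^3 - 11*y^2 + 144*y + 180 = (y + 3)*(y^4 - 4*y^3 - 13*y^2 + 28*y + 60) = (y + 2)*(y + 3)*(y^3 - 6*y^2 - y + 30) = (y + 2)^2*(y + 3)*(y^2 - 8*y + 15) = (y - 5)*(y + 2)^2*(y + 3)*(y - 3)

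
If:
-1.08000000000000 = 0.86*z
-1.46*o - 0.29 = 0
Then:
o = -0.20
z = -1.26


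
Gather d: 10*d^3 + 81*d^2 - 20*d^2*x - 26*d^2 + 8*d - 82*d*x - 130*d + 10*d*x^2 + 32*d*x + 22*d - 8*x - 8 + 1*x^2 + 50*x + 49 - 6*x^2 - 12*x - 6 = 10*d^3 + d^2*(55 - 20*x) + d*(10*x^2 - 50*x - 100) - 5*x^2 + 30*x + 35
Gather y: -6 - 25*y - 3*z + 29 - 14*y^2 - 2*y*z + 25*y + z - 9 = -14*y^2 - 2*y*z - 2*z + 14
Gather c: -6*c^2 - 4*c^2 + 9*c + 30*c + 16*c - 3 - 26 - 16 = -10*c^2 + 55*c - 45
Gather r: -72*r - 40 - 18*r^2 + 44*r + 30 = -18*r^2 - 28*r - 10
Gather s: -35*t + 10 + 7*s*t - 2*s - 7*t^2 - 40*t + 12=s*(7*t - 2) - 7*t^2 - 75*t + 22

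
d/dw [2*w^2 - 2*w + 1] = 4*w - 2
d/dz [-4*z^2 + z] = 1 - 8*z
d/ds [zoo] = 0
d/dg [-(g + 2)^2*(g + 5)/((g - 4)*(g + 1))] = (-g^4 + 6*g^3 + 63*g^2 + 112*g + 36)/(g^4 - 6*g^3 + g^2 + 24*g + 16)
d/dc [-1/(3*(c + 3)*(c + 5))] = 2*(c + 4)/(3*(c + 3)^2*(c + 5)^2)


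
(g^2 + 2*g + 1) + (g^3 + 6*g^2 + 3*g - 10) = g^3 + 7*g^2 + 5*g - 9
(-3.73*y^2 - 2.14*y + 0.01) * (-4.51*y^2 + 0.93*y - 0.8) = 16.8223*y^4 + 6.1825*y^3 + 0.9487*y^2 + 1.7213*y - 0.008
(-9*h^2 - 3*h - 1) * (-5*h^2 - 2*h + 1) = 45*h^4 + 33*h^3 + 2*h^2 - h - 1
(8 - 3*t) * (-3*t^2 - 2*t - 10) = 9*t^3 - 18*t^2 + 14*t - 80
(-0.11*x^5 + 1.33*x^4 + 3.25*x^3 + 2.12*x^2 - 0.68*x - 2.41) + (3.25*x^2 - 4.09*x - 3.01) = -0.11*x^5 + 1.33*x^4 + 3.25*x^3 + 5.37*x^2 - 4.77*x - 5.42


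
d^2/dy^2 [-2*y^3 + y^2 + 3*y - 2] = 2 - 12*y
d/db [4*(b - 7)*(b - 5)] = 8*b - 48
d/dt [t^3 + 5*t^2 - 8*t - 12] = 3*t^2 + 10*t - 8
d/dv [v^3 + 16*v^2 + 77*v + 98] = 3*v^2 + 32*v + 77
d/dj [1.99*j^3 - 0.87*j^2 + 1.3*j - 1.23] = 5.97*j^2 - 1.74*j + 1.3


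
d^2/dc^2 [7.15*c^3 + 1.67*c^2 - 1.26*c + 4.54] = 42.9*c + 3.34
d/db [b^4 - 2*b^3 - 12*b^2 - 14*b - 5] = 4*b^3 - 6*b^2 - 24*b - 14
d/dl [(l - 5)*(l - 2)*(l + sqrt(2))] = 3*l^2 - 14*l + 2*sqrt(2)*l - 7*sqrt(2) + 10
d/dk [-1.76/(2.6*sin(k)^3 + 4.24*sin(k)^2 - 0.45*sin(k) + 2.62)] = (13.728*sin(k)^2 + 14.9248*sin(k) - 0.792)*cos(k)/(2.6*sin(k)^3 + 4.24*sin(k)^2 - 0.45*sin(k) + 2.62)^2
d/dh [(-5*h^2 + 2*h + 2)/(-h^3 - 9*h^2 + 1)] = (3*h*(h + 6)*(-5*h^2 + 2*h + 2) + 2*(5*h - 1)*(h^3 + 9*h^2 - 1))/(h^3 + 9*h^2 - 1)^2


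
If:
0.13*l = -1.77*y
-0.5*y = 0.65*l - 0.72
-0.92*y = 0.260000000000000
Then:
No Solution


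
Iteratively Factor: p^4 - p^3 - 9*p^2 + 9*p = (p - 3)*(p^3 + 2*p^2 - 3*p) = p*(p - 3)*(p^2 + 2*p - 3) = p*(p - 3)*(p - 1)*(p + 3)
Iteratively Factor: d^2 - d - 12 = (d - 4)*(d + 3)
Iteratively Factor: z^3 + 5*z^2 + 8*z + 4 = (z + 2)*(z^2 + 3*z + 2) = (z + 2)^2*(z + 1)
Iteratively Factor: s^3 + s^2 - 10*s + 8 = (s + 4)*(s^2 - 3*s + 2) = (s - 2)*(s + 4)*(s - 1)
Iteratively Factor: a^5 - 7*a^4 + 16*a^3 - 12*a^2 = (a)*(a^4 - 7*a^3 + 16*a^2 - 12*a) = a^2*(a^3 - 7*a^2 + 16*a - 12) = a^2*(a - 3)*(a^2 - 4*a + 4) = a^2*(a - 3)*(a - 2)*(a - 2)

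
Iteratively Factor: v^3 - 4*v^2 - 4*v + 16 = (v - 2)*(v^2 - 2*v - 8) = (v - 2)*(v + 2)*(v - 4)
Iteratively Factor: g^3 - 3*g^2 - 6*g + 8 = (g - 4)*(g^2 + g - 2) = (g - 4)*(g + 2)*(g - 1)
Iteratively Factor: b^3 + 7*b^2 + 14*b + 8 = (b + 4)*(b^2 + 3*b + 2) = (b + 1)*(b + 4)*(b + 2)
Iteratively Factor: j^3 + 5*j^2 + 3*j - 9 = (j - 1)*(j^2 + 6*j + 9) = (j - 1)*(j + 3)*(j + 3)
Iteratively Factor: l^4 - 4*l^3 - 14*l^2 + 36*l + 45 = (l - 3)*(l^3 - l^2 - 17*l - 15) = (l - 5)*(l - 3)*(l^2 + 4*l + 3) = (l - 5)*(l - 3)*(l + 1)*(l + 3)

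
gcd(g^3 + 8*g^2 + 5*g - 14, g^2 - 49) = g + 7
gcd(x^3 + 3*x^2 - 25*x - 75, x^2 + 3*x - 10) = x + 5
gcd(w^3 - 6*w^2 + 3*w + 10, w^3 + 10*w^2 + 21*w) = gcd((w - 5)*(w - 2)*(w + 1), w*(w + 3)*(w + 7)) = 1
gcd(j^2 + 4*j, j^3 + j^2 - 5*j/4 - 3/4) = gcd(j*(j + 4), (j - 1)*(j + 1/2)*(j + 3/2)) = 1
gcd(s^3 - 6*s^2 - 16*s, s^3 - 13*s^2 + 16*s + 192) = s - 8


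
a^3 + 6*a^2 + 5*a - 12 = (a - 1)*(a + 3)*(a + 4)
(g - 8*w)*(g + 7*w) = g^2 - g*w - 56*w^2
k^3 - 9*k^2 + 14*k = k*(k - 7)*(k - 2)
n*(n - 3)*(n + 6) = n^3 + 3*n^2 - 18*n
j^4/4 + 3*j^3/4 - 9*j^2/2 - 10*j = j*(j/4 + 1/2)*(j - 4)*(j + 5)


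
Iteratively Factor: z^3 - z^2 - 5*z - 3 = (z - 3)*(z^2 + 2*z + 1) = (z - 3)*(z + 1)*(z + 1)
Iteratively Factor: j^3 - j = (j)*(j^2 - 1) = j*(j + 1)*(j - 1)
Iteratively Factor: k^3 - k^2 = (k)*(k^2 - k) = k*(k - 1)*(k)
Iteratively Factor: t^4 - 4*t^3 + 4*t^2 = (t - 2)*(t^3 - 2*t^2) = t*(t - 2)*(t^2 - 2*t) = t^2*(t - 2)*(t - 2)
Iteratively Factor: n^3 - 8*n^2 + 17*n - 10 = (n - 5)*(n^2 - 3*n + 2) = (n - 5)*(n - 1)*(n - 2)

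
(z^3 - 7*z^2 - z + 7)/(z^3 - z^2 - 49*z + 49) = (z + 1)/(z + 7)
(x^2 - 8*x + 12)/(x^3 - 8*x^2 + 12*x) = 1/x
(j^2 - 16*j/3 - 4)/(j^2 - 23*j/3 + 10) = (3*j + 2)/(3*j - 5)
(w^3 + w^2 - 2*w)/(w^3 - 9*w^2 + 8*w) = (w + 2)/(w - 8)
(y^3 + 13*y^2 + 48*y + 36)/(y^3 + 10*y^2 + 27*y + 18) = (y + 6)/(y + 3)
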